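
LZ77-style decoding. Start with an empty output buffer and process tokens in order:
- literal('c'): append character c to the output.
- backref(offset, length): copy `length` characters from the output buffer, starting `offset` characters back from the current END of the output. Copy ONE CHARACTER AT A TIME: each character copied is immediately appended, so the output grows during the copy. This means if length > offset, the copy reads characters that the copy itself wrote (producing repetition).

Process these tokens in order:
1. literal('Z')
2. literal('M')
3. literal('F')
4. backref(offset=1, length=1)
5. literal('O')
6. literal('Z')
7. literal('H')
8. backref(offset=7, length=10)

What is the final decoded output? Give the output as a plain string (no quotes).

Answer: ZMFFOZHZMFFOZHZMF

Derivation:
Token 1: literal('Z'). Output: "Z"
Token 2: literal('M'). Output: "ZM"
Token 3: literal('F'). Output: "ZMF"
Token 4: backref(off=1, len=1). Copied 'F' from pos 2. Output: "ZMFF"
Token 5: literal('O'). Output: "ZMFFO"
Token 6: literal('Z'). Output: "ZMFFOZ"
Token 7: literal('H'). Output: "ZMFFOZH"
Token 8: backref(off=7, len=10) (overlapping!). Copied 'ZMFFOZHZMF' from pos 0. Output: "ZMFFOZHZMFFOZHZMF"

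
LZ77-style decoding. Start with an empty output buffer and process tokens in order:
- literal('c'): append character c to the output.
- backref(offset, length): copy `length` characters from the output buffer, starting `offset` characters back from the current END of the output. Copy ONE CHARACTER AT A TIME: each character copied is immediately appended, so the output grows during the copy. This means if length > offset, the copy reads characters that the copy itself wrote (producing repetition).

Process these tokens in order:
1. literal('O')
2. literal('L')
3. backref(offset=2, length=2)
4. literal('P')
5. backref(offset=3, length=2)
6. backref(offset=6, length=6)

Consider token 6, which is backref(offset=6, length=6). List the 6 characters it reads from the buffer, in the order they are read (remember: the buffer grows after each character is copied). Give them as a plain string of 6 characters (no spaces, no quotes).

Token 1: literal('O'). Output: "O"
Token 2: literal('L'). Output: "OL"
Token 3: backref(off=2, len=2). Copied 'OL' from pos 0. Output: "OLOL"
Token 4: literal('P'). Output: "OLOLP"
Token 5: backref(off=3, len=2). Copied 'OL' from pos 2. Output: "OLOLPOL"
Token 6: backref(off=6, len=6). Buffer before: "OLOLPOL" (len 7)
  byte 1: read out[1]='L', append. Buffer now: "OLOLPOLL"
  byte 2: read out[2]='O', append. Buffer now: "OLOLPOLLO"
  byte 3: read out[3]='L', append. Buffer now: "OLOLPOLLOL"
  byte 4: read out[4]='P', append. Buffer now: "OLOLPOLLOLP"
  byte 5: read out[5]='O', append. Buffer now: "OLOLPOLLOLPO"
  byte 6: read out[6]='L', append. Buffer now: "OLOLPOLLOLPOL"

Answer: LOLPOL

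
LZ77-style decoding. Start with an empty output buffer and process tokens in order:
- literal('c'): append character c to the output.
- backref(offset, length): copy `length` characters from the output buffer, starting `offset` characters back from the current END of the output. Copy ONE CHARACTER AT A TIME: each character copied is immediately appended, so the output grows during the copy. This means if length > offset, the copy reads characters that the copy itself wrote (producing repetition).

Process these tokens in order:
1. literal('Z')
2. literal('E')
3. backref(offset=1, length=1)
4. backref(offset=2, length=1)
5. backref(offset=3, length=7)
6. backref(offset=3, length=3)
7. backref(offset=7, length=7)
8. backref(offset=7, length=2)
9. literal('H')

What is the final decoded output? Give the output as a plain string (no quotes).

Answer: ZEEEEEEEEEEEEEEEEEEEEEEH

Derivation:
Token 1: literal('Z'). Output: "Z"
Token 2: literal('E'). Output: "ZE"
Token 3: backref(off=1, len=1). Copied 'E' from pos 1. Output: "ZEE"
Token 4: backref(off=2, len=1). Copied 'E' from pos 1. Output: "ZEEE"
Token 5: backref(off=3, len=7) (overlapping!). Copied 'EEEEEEE' from pos 1. Output: "ZEEEEEEEEEE"
Token 6: backref(off=3, len=3). Copied 'EEE' from pos 8. Output: "ZEEEEEEEEEEEEE"
Token 7: backref(off=7, len=7). Copied 'EEEEEEE' from pos 7. Output: "ZEEEEEEEEEEEEEEEEEEEE"
Token 8: backref(off=7, len=2). Copied 'EE' from pos 14. Output: "ZEEEEEEEEEEEEEEEEEEEEEE"
Token 9: literal('H'). Output: "ZEEEEEEEEEEEEEEEEEEEEEEH"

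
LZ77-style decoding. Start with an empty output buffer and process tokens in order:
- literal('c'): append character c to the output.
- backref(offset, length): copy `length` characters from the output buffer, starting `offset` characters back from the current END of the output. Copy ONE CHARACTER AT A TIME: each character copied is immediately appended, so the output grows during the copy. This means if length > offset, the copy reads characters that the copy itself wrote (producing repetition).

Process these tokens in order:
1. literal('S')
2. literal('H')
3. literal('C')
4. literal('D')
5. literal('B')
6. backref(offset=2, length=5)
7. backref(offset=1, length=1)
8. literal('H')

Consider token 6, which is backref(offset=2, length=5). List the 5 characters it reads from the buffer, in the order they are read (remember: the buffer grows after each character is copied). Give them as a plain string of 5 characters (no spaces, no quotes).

Answer: DBDBD

Derivation:
Token 1: literal('S'). Output: "S"
Token 2: literal('H'). Output: "SH"
Token 3: literal('C'). Output: "SHC"
Token 4: literal('D'). Output: "SHCD"
Token 5: literal('B'). Output: "SHCDB"
Token 6: backref(off=2, len=5). Buffer before: "SHCDB" (len 5)
  byte 1: read out[3]='D', append. Buffer now: "SHCDBD"
  byte 2: read out[4]='B', append. Buffer now: "SHCDBDB"
  byte 3: read out[5]='D', append. Buffer now: "SHCDBDBD"
  byte 4: read out[6]='B', append. Buffer now: "SHCDBDBDB"
  byte 5: read out[7]='D', append. Buffer now: "SHCDBDBDBD"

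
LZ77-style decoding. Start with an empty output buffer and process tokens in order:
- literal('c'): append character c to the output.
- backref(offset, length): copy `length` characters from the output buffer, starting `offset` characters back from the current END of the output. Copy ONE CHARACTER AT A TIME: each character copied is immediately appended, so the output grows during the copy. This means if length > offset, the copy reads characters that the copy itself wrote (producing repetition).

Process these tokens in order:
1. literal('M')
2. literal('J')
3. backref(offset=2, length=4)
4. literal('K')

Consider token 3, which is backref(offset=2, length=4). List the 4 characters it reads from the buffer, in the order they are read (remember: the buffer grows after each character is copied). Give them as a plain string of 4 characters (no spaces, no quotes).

Token 1: literal('M'). Output: "M"
Token 2: literal('J'). Output: "MJ"
Token 3: backref(off=2, len=4). Buffer before: "MJ" (len 2)
  byte 1: read out[0]='M', append. Buffer now: "MJM"
  byte 2: read out[1]='J', append. Buffer now: "MJMJ"
  byte 3: read out[2]='M', append. Buffer now: "MJMJM"
  byte 4: read out[3]='J', append. Buffer now: "MJMJMJ"

Answer: MJMJ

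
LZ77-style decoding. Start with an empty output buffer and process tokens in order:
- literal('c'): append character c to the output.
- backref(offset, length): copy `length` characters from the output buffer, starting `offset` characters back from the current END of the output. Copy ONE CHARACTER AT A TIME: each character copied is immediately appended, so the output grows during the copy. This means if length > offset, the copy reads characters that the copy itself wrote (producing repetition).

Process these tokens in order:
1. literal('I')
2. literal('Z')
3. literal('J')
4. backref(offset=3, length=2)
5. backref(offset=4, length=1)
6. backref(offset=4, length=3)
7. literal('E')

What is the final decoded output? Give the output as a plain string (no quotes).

Token 1: literal('I'). Output: "I"
Token 2: literal('Z'). Output: "IZ"
Token 3: literal('J'). Output: "IZJ"
Token 4: backref(off=3, len=2). Copied 'IZ' from pos 0. Output: "IZJIZ"
Token 5: backref(off=4, len=1). Copied 'Z' from pos 1. Output: "IZJIZZ"
Token 6: backref(off=4, len=3). Copied 'JIZ' from pos 2. Output: "IZJIZZJIZ"
Token 7: literal('E'). Output: "IZJIZZJIZE"

Answer: IZJIZZJIZE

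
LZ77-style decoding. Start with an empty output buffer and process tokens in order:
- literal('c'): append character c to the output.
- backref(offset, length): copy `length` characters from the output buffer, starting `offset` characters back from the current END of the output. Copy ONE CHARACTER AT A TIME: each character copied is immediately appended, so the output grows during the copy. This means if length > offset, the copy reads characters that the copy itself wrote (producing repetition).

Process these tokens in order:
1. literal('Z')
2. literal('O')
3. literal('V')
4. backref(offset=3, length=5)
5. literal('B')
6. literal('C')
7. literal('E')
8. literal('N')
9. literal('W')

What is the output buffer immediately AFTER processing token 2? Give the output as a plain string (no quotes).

Token 1: literal('Z'). Output: "Z"
Token 2: literal('O'). Output: "ZO"

Answer: ZO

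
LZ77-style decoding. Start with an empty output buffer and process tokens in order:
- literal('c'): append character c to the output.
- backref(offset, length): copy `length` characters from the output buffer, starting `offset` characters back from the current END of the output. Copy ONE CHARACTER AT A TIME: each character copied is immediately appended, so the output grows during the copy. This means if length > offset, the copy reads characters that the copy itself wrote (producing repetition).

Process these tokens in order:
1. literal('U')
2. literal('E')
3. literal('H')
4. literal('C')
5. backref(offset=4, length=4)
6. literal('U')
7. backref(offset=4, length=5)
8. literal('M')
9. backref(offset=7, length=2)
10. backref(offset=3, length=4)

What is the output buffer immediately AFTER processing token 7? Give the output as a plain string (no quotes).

Token 1: literal('U'). Output: "U"
Token 2: literal('E'). Output: "UE"
Token 3: literal('H'). Output: "UEH"
Token 4: literal('C'). Output: "UEHC"
Token 5: backref(off=4, len=4). Copied 'UEHC' from pos 0. Output: "UEHCUEHC"
Token 6: literal('U'). Output: "UEHCUEHCU"
Token 7: backref(off=4, len=5) (overlapping!). Copied 'EHCUE' from pos 5. Output: "UEHCUEHCUEHCUE"

Answer: UEHCUEHCUEHCUE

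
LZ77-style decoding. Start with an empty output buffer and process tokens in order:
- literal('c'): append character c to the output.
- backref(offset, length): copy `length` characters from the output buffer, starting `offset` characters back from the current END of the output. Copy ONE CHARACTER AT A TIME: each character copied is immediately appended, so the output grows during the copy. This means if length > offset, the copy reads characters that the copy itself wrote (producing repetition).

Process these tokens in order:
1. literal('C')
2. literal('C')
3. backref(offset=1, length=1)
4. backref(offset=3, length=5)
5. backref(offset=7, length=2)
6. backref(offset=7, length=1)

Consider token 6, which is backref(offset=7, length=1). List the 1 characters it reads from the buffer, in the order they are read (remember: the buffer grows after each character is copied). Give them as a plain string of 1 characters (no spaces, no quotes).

Token 1: literal('C'). Output: "C"
Token 2: literal('C'). Output: "CC"
Token 3: backref(off=1, len=1). Copied 'C' from pos 1. Output: "CCC"
Token 4: backref(off=3, len=5) (overlapping!). Copied 'CCCCC' from pos 0. Output: "CCCCCCCC"
Token 5: backref(off=7, len=2). Copied 'CC' from pos 1. Output: "CCCCCCCCCC"
Token 6: backref(off=7, len=1). Buffer before: "CCCCCCCCCC" (len 10)
  byte 1: read out[3]='C', append. Buffer now: "CCCCCCCCCCC"

Answer: C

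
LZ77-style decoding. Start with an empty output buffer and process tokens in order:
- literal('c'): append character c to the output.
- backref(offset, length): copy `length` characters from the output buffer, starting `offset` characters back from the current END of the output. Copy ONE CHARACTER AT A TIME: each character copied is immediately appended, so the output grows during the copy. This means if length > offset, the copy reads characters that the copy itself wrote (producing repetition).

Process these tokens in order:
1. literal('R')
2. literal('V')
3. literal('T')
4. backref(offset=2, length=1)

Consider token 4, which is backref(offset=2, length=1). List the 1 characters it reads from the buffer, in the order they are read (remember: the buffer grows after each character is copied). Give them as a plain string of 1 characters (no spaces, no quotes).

Answer: V

Derivation:
Token 1: literal('R'). Output: "R"
Token 2: literal('V'). Output: "RV"
Token 3: literal('T'). Output: "RVT"
Token 4: backref(off=2, len=1). Buffer before: "RVT" (len 3)
  byte 1: read out[1]='V', append. Buffer now: "RVTV"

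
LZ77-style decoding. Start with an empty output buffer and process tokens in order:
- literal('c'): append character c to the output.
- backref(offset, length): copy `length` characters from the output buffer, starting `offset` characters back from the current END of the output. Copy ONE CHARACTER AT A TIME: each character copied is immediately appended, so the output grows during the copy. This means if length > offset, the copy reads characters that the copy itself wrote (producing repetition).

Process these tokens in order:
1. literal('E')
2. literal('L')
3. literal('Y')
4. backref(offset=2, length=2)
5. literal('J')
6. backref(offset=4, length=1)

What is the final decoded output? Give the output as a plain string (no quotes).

Token 1: literal('E'). Output: "E"
Token 2: literal('L'). Output: "EL"
Token 3: literal('Y'). Output: "ELY"
Token 4: backref(off=2, len=2). Copied 'LY' from pos 1. Output: "ELYLY"
Token 5: literal('J'). Output: "ELYLYJ"
Token 6: backref(off=4, len=1). Copied 'Y' from pos 2. Output: "ELYLYJY"

Answer: ELYLYJY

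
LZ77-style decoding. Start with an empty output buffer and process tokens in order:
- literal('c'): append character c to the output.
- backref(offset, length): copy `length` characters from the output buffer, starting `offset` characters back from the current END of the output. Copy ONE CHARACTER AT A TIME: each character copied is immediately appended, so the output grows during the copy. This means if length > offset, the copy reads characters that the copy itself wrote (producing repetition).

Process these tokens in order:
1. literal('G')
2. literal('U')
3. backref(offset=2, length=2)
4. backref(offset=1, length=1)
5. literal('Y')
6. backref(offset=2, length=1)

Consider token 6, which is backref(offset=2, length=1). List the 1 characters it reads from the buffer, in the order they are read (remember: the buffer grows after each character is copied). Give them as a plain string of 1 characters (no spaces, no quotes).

Token 1: literal('G'). Output: "G"
Token 2: literal('U'). Output: "GU"
Token 3: backref(off=2, len=2). Copied 'GU' from pos 0. Output: "GUGU"
Token 4: backref(off=1, len=1). Copied 'U' from pos 3. Output: "GUGUU"
Token 5: literal('Y'). Output: "GUGUUY"
Token 6: backref(off=2, len=1). Buffer before: "GUGUUY" (len 6)
  byte 1: read out[4]='U', append. Buffer now: "GUGUUYU"

Answer: U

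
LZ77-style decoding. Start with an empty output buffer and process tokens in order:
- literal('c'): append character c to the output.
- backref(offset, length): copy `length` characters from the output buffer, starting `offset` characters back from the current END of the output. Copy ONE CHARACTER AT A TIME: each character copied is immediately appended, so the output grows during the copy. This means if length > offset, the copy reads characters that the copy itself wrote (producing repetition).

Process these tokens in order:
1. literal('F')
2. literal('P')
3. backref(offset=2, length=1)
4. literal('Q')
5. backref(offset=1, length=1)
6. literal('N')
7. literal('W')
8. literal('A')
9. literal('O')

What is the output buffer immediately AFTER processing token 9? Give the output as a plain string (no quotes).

Token 1: literal('F'). Output: "F"
Token 2: literal('P'). Output: "FP"
Token 3: backref(off=2, len=1). Copied 'F' from pos 0. Output: "FPF"
Token 4: literal('Q'). Output: "FPFQ"
Token 5: backref(off=1, len=1). Copied 'Q' from pos 3. Output: "FPFQQ"
Token 6: literal('N'). Output: "FPFQQN"
Token 7: literal('W'). Output: "FPFQQNW"
Token 8: literal('A'). Output: "FPFQQNWA"
Token 9: literal('O'). Output: "FPFQQNWAO"

Answer: FPFQQNWAO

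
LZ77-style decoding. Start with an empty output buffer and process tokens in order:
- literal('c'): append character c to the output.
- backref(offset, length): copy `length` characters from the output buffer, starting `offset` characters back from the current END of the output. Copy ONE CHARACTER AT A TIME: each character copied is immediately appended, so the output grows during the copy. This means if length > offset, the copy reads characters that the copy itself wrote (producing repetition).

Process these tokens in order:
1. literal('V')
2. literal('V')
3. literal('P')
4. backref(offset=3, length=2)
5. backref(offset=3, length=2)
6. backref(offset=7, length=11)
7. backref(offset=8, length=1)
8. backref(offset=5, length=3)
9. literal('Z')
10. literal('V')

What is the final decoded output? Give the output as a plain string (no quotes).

Token 1: literal('V'). Output: "V"
Token 2: literal('V'). Output: "VV"
Token 3: literal('P'). Output: "VVP"
Token 4: backref(off=3, len=2). Copied 'VV' from pos 0. Output: "VVPVV"
Token 5: backref(off=3, len=2). Copied 'PV' from pos 2. Output: "VVPVVPV"
Token 6: backref(off=7, len=11) (overlapping!). Copied 'VVPVVPVVVPV' from pos 0. Output: "VVPVVPVVVPVVPVVVPV"
Token 7: backref(off=8, len=1). Copied 'V' from pos 10. Output: "VVPVVPVVVPVVPVVVPVV"
Token 8: backref(off=5, len=3). Copied 'VVP' from pos 14. Output: "VVPVVPVVVPVVPVVVPVVVVP"
Token 9: literal('Z'). Output: "VVPVVPVVVPVVPVVVPVVVVPZ"
Token 10: literal('V'). Output: "VVPVVPVVVPVVPVVVPVVVVPZV"

Answer: VVPVVPVVVPVVPVVVPVVVVPZV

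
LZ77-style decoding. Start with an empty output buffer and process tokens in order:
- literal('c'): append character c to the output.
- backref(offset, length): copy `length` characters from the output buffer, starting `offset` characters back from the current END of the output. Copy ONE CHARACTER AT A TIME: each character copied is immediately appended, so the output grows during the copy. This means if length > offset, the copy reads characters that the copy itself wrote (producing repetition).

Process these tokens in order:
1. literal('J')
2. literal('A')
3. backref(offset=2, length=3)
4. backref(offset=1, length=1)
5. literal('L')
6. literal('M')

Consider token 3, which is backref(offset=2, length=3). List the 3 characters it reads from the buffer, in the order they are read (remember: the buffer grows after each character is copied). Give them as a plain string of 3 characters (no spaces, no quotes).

Answer: JAJ

Derivation:
Token 1: literal('J'). Output: "J"
Token 2: literal('A'). Output: "JA"
Token 3: backref(off=2, len=3). Buffer before: "JA" (len 2)
  byte 1: read out[0]='J', append. Buffer now: "JAJ"
  byte 2: read out[1]='A', append. Buffer now: "JAJA"
  byte 3: read out[2]='J', append. Buffer now: "JAJAJ"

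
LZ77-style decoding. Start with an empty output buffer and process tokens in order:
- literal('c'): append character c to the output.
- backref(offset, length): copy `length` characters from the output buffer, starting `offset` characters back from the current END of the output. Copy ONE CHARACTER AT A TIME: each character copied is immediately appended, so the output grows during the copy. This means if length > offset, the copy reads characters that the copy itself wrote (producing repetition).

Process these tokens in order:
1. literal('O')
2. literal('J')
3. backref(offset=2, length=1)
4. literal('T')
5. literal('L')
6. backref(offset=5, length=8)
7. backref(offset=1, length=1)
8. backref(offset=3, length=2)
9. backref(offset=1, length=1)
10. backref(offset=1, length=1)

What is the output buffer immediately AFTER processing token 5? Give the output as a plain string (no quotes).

Answer: OJOTL

Derivation:
Token 1: literal('O'). Output: "O"
Token 2: literal('J'). Output: "OJ"
Token 3: backref(off=2, len=1). Copied 'O' from pos 0. Output: "OJO"
Token 4: literal('T'). Output: "OJOT"
Token 5: literal('L'). Output: "OJOTL"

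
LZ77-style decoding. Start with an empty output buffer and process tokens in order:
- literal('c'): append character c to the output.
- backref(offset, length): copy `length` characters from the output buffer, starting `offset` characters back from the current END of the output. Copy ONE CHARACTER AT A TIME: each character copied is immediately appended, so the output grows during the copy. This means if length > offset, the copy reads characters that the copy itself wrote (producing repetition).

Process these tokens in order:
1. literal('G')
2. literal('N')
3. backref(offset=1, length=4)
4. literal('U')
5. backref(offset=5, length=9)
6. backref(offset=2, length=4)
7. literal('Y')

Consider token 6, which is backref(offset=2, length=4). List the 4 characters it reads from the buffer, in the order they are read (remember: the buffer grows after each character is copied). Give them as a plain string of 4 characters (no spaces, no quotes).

Token 1: literal('G'). Output: "G"
Token 2: literal('N'). Output: "GN"
Token 3: backref(off=1, len=4) (overlapping!). Copied 'NNNN' from pos 1. Output: "GNNNNN"
Token 4: literal('U'). Output: "GNNNNNU"
Token 5: backref(off=5, len=9) (overlapping!). Copied 'NNNNUNNNN' from pos 2. Output: "GNNNNNUNNNNUNNNN"
Token 6: backref(off=2, len=4). Buffer before: "GNNNNNUNNNNUNNNN" (len 16)
  byte 1: read out[14]='N', append. Buffer now: "GNNNNNUNNNNUNNNNN"
  byte 2: read out[15]='N', append. Buffer now: "GNNNNNUNNNNUNNNNNN"
  byte 3: read out[16]='N', append. Buffer now: "GNNNNNUNNNNUNNNNNNN"
  byte 4: read out[17]='N', append. Buffer now: "GNNNNNUNNNNUNNNNNNNN"

Answer: NNNN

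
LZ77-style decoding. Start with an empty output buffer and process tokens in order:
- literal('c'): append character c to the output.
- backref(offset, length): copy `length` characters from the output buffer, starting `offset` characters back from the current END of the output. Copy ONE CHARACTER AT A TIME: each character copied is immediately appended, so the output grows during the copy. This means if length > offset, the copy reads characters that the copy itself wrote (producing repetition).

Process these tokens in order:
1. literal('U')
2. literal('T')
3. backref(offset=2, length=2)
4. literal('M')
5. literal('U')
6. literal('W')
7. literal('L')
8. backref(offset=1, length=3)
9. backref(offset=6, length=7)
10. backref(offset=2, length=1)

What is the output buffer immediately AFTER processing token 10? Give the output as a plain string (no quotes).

Answer: UTUTMUWLLLLUWLLLLUL

Derivation:
Token 1: literal('U'). Output: "U"
Token 2: literal('T'). Output: "UT"
Token 3: backref(off=2, len=2). Copied 'UT' from pos 0. Output: "UTUT"
Token 4: literal('M'). Output: "UTUTM"
Token 5: literal('U'). Output: "UTUTMU"
Token 6: literal('W'). Output: "UTUTMUW"
Token 7: literal('L'). Output: "UTUTMUWL"
Token 8: backref(off=1, len=3) (overlapping!). Copied 'LLL' from pos 7. Output: "UTUTMUWLLLL"
Token 9: backref(off=6, len=7) (overlapping!). Copied 'UWLLLLU' from pos 5. Output: "UTUTMUWLLLLUWLLLLU"
Token 10: backref(off=2, len=1). Copied 'L' from pos 16. Output: "UTUTMUWLLLLUWLLLLUL"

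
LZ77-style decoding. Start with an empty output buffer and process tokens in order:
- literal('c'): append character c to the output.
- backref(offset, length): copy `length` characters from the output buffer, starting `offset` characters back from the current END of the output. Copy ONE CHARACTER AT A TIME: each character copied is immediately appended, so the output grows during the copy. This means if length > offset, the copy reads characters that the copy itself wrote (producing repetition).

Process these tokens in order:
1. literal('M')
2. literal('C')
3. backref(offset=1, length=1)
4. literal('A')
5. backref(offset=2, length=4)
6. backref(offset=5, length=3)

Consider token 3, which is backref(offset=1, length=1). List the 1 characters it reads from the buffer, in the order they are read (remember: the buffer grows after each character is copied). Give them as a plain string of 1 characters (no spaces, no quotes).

Token 1: literal('M'). Output: "M"
Token 2: literal('C'). Output: "MC"
Token 3: backref(off=1, len=1). Buffer before: "MC" (len 2)
  byte 1: read out[1]='C', append. Buffer now: "MCC"

Answer: C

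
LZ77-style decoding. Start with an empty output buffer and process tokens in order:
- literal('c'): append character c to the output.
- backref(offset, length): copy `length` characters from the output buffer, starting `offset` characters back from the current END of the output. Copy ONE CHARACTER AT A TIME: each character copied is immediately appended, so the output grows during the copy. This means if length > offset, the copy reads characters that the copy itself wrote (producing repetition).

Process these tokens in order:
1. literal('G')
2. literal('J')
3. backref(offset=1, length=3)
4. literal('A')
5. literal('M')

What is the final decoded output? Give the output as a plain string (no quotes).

Token 1: literal('G'). Output: "G"
Token 2: literal('J'). Output: "GJ"
Token 3: backref(off=1, len=3) (overlapping!). Copied 'JJJ' from pos 1. Output: "GJJJJ"
Token 4: literal('A'). Output: "GJJJJA"
Token 5: literal('M'). Output: "GJJJJAM"

Answer: GJJJJAM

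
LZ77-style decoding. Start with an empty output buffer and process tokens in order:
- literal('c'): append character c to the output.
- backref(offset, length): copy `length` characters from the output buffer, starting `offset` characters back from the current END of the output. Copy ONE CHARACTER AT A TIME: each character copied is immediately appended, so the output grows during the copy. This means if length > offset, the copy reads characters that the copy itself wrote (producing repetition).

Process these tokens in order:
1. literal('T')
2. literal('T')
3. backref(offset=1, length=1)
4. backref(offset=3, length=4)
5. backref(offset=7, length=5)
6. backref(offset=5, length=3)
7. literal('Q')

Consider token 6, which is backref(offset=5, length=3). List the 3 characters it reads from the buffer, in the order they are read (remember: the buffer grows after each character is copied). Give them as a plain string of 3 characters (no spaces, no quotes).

Answer: TTT

Derivation:
Token 1: literal('T'). Output: "T"
Token 2: literal('T'). Output: "TT"
Token 3: backref(off=1, len=1). Copied 'T' from pos 1. Output: "TTT"
Token 4: backref(off=3, len=4) (overlapping!). Copied 'TTTT' from pos 0. Output: "TTTTTTT"
Token 5: backref(off=7, len=5). Copied 'TTTTT' from pos 0. Output: "TTTTTTTTTTTT"
Token 6: backref(off=5, len=3). Buffer before: "TTTTTTTTTTTT" (len 12)
  byte 1: read out[7]='T', append. Buffer now: "TTTTTTTTTTTTT"
  byte 2: read out[8]='T', append. Buffer now: "TTTTTTTTTTTTTT"
  byte 3: read out[9]='T', append. Buffer now: "TTTTTTTTTTTTTTT"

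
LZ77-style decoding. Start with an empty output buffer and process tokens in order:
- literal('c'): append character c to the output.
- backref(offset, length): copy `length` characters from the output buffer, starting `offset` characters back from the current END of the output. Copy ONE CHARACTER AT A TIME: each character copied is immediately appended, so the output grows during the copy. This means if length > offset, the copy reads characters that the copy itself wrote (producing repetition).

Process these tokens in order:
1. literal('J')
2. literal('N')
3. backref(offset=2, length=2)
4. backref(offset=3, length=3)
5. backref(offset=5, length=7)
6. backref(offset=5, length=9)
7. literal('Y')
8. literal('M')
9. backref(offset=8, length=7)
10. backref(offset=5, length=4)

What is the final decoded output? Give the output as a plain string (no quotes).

Token 1: literal('J'). Output: "J"
Token 2: literal('N'). Output: "JN"
Token 3: backref(off=2, len=2). Copied 'JN' from pos 0. Output: "JNJN"
Token 4: backref(off=3, len=3). Copied 'NJN' from pos 1. Output: "JNJNNJN"
Token 5: backref(off=5, len=7) (overlapping!). Copied 'JNNJNJN' from pos 2. Output: "JNJNNJNJNNJNJN"
Token 6: backref(off=5, len=9) (overlapping!). Copied 'NJNJNNJNJ' from pos 9. Output: "JNJNNJNJNNJNJNNJNJNNJNJ"
Token 7: literal('Y'). Output: "JNJNNJNJNNJNJNNJNJNNJNJY"
Token 8: literal('M'). Output: "JNJNNJNJNNJNJNNJNJNNJNJYM"
Token 9: backref(off=8, len=7). Copied 'JNNJNJY' from pos 17. Output: "JNJNNJNJNNJNJNNJNJNNJNJYMJNNJNJY"
Token 10: backref(off=5, len=4). Copied 'NJNJ' from pos 27. Output: "JNJNNJNJNNJNJNNJNJNNJNJYMJNNJNJYNJNJ"

Answer: JNJNNJNJNNJNJNNJNJNNJNJYMJNNJNJYNJNJ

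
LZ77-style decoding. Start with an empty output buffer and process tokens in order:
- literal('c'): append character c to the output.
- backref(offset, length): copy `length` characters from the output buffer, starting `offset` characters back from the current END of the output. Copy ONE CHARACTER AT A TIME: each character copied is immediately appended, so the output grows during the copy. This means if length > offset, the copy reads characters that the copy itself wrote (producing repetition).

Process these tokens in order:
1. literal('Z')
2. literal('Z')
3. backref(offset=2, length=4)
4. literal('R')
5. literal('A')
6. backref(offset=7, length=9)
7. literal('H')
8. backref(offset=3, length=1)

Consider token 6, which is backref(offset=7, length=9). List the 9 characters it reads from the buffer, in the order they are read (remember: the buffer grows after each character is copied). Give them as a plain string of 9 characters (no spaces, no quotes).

Token 1: literal('Z'). Output: "Z"
Token 2: literal('Z'). Output: "ZZ"
Token 3: backref(off=2, len=4) (overlapping!). Copied 'ZZZZ' from pos 0. Output: "ZZZZZZ"
Token 4: literal('R'). Output: "ZZZZZZR"
Token 5: literal('A'). Output: "ZZZZZZRA"
Token 6: backref(off=7, len=9). Buffer before: "ZZZZZZRA" (len 8)
  byte 1: read out[1]='Z', append. Buffer now: "ZZZZZZRAZ"
  byte 2: read out[2]='Z', append. Buffer now: "ZZZZZZRAZZ"
  byte 3: read out[3]='Z', append. Buffer now: "ZZZZZZRAZZZ"
  byte 4: read out[4]='Z', append. Buffer now: "ZZZZZZRAZZZZ"
  byte 5: read out[5]='Z', append. Buffer now: "ZZZZZZRAZZZZZ"
  byte 6: read out[6]='R', append. Buffer now: "ZZZZZZRAZZZZZR"
  byte 7: read out[7]='A', append. Buffer now: "ZZZZZZRAZZZZZRA"
  byte 8: read out[8]='Z', append. Buffer now: "ZZZZZZRAZZZZZRAZ"
  byte 9: read out[9]='Z', append. Buffer now: "ZZZZZZRAZZZZZRAZZ"

Answer: ZZZZZRAZZ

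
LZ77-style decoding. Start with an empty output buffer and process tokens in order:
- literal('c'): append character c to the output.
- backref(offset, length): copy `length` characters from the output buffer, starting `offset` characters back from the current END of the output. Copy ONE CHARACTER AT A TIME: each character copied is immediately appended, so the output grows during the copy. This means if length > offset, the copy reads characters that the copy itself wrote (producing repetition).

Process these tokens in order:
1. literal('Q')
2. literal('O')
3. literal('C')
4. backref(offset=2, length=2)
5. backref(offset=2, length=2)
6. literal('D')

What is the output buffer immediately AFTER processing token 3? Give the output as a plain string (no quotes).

Answer: QOC

Derivation:
Token 1: literal('Q'). Output: "Q"
Token 2: literal('O'). Output: "QO"
Token 3: literal('C'). Output: "QOC"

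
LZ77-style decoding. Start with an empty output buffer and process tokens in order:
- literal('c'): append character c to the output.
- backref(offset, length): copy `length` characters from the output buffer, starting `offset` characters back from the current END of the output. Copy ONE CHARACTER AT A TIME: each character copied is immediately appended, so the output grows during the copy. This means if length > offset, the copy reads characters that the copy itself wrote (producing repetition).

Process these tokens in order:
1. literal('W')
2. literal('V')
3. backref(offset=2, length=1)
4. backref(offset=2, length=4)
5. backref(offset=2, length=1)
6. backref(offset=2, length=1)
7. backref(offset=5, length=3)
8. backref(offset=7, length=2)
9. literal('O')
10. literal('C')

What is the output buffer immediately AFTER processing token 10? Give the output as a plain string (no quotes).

Token 1: literal('W'). Output: "W"
Token 2: literal('V'). Output: "WV"
Token 3: backref(off=2, len=1). Copied 'W' from pos 0. Output: "WVW"
Token 4: backref(off=2, len=4) (overlapping!). Copied 'VWVW' from pos 1. Output: "WVWVWVW"
Token 5: backref(off=2, len=1). Copied 'V' from pos 5. Output: "WVWVWVWV"
Token 6: backref(off=2, len=1). Copied 'W' from pos 6. Output: "WVWVWVWVW"
Token 7: backref(off=5, len=3). Copied 'WVW' from pos 4. Output: "WVWVWVWVWWVW"
Token 8: backref(off=7, len=2). Copied 'VW' from pos 5. Output: "WVWVWVWVWWVWVW"
Token 9: literal('O'). Output: "WVWVWVWVWWVWVWO"
Token 10: literal('C'). Output: "WVWVWVWVWWVWVWOC"

Answer: WVWVWVWVWWVWVWOC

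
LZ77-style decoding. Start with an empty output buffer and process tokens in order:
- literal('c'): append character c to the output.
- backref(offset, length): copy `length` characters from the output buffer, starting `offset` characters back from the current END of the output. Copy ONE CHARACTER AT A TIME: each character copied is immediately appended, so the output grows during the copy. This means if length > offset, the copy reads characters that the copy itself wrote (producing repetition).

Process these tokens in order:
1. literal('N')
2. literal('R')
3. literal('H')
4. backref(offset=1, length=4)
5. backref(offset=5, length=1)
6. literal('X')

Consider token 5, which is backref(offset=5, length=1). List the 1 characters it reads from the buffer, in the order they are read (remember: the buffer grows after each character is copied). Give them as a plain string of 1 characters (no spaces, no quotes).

Answer: H

Derivation:
Token 1: literal('N'). Output: "N"
Token 2: literal('R'). Output: "NR"
Token 3: literal('H'). Output: "NRH"
Token 4: backref(off=1, len=4) (overlapping!). Copied 'HHHH' from pos 2. Output: "NRHHHHH"
Token 5: backref(off=5, len=1). Buffer before: "NRHHHHH" (len 7)
  byte 1: read out[2]='H', append. Buffer now: "NRHHHHHH"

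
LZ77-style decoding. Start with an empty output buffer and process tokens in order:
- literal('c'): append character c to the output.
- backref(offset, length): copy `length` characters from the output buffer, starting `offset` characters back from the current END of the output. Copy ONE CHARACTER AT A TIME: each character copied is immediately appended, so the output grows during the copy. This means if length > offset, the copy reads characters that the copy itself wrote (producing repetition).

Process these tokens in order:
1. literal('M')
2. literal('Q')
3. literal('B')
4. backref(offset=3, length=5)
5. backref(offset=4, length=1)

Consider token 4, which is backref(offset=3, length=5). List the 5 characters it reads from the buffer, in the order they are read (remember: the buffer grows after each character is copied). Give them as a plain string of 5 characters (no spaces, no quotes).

Answer: MQBMQ

Derivation:
Token 1: literal('M'). Output: "M"
Token 2: literal('Q'). Output: "MQ"
Token 3: literal('B'). Output: "MQB"
Token 4: backref(off=3, len=5). Buffer before: "MQB" (len 3)
  byte 1: read out[0]='M', append. Buffer now: "MQBM"
  byte 2: read out[1]='Q', append. Buffer now: "MQBMQ"
  byte 3: read out[2]='B', append. Buffer now: "MQBMQB"
  byte 4: read out[3]='M', append. Buffer now: "MQBMQBM"
  byte 5: read out[4]='Q', append. Buffer now: "MQBMQBMQ"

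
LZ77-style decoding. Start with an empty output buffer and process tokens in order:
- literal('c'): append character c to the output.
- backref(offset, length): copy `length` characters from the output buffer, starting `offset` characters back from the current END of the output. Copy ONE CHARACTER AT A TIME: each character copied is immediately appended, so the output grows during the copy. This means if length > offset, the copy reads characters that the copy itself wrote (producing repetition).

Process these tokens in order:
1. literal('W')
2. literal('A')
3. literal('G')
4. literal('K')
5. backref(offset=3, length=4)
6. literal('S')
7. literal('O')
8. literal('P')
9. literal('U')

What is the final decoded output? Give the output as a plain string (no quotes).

Answer: WAGKAGKASOPU

Derivation:
Token 1: literal('W'). Output: "W"
Token 2: literal('A'). Output: "WA"
Token 3: literal('G'). Output: "WAG"
Token 4: literal('K'). Output: "WAGK"
Token 5: backref(off=3, len=4) (overlapping!). Copied 'AGKA' from pos 1. Output: "WAGKAGKA"
Token 6: literal('S'). Output: "WAGKAGKAS"
Token 7: literal('O'). Output: "WAGKAGKASO"
Token 8: literal('P'). Output: "WAGKAGKASOP"
Token 9: literal('U'). Output: "WAGKAGKASOPU"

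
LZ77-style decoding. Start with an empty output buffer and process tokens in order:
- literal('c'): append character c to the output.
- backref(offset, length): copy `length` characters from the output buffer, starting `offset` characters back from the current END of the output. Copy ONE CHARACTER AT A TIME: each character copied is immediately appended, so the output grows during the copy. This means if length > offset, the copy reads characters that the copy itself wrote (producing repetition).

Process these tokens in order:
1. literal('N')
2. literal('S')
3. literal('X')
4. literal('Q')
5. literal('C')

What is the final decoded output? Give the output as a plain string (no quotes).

Answer: NSXQC

Derivation:
Token 1: literal('N'). Output: "N"
Token 2: literal('S'). Output: "NS"
Token 3: literal('X'). Output: "NSX"
Token 4: literal('Q'). Output: "NSXQ"
Token 5: literal('C'). Output: "NSXQC"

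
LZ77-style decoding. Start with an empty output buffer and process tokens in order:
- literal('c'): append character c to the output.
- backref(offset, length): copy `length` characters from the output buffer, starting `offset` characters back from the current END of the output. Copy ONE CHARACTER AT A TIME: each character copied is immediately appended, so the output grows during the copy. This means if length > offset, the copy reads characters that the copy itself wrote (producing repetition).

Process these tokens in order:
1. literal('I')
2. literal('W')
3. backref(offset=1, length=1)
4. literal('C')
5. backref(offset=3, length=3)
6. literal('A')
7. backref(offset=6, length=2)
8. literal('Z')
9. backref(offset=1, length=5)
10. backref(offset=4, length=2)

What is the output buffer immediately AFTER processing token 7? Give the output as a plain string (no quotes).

Token 1: literal('I'). Output: "I"
Token 2: literal('W'). Output: "IW"
Token 3: backref(off=1, len=1). Copied 'W' from pos 1. Output: "IWW"
Token 4: literal('C'). Output: "IWWC"
Token 5: backref(off=3, len=3). Copied 'WWC' from pos 1. Output: "IWWCWWC"
Token 6: literal('A'). Output: "IWWCWWCA"
Token 7: backref(off=6, len=2). Copied 'WC' from pos 2. Output: "IWWCWWCAWC"

Answer: IWWCWWCAWC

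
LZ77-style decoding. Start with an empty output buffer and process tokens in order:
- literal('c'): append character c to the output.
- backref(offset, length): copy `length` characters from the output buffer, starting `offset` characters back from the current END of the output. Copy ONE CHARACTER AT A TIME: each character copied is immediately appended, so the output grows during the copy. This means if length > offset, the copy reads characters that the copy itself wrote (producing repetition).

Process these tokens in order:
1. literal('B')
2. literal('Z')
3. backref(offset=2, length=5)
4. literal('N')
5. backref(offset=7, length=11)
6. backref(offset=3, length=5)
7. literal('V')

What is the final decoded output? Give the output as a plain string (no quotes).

Answer: BZBZBZBNZBZBZBNZBZBBZBBZV

Derivation:
Token 1: literal('B'). Output: "B"
Token 2: literal('Z'). Output: "BZ"
Token 3: backref(off=2, len=5) (overlapping!). Copied 'BZBZB' from pos 0. Output: "BZBZBZB"
Token 4: literal('N'). Output: "BZBZBZBN"
Token 5: backref(off=7, len=11) (overlapping!). Copied 'ZBZBZBNZBZB' from pos 1. Output: "BZBZBZBNZBZBZBNZBZB"
Token 6: backref(off=3, len=5) (overlapping!). Copied 'BZBBZ' from pos 16. Output: "BZBZBZBNZBZBZBNZBZBBZBBZ"
Token 7: literal('V'). Output: "BZBZBZBNZBZBZBNZBZBBZBBZV"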